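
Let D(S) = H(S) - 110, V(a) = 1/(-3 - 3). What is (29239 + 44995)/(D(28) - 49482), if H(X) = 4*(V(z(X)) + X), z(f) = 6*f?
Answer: -111351/74221 ≈ -1.5003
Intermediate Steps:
V(a) = -1/6 (V(a) = 1/(-6) = -1/6)
H(X) = -2/3 + 4*X (H(X) = 4*(-1/6 + X) = -2/3 + 4*X)
D(S) = -332/3 + 4*S (D(S) = (-2/3 + 4*S) - 110 = -332/3 + 4*S)
(29239 + 44995)/(D(28) - 49482) = (29239 + 44995)/((-332/3 + 4*28) - 49482) = 74234/((-332/3 + 112) - 49482) = 74234/(4/3 - 49482) = 74234/(-148442/3) = 74234*(-3/148442) = -111351/74221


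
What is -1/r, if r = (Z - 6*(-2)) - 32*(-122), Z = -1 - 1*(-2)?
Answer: -1/3917 ≈ -0.00025530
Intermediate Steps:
Z = 1 (Z = -1 + 2 = 1)
r = 3917 (r = (1 - 6*(-2)) - 32*(-122) = (1 + 12) + 3904 = 13 + 3904 = 3917)
-1/r = -1/3917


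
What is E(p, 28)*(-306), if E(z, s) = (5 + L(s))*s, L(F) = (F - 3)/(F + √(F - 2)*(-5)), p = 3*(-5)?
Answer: -5869080/67 - 535500*√26/67 ≈ -1.2835e+5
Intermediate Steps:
p = -15
L(F) = (-3 + F)/(F - 5*√(-2 + F)) (L(F) = (-3 + F)/(F + √(-2 + F)*(-5)) = (-3 + F)/(F - 5*√(-2 + F)))
E(z, s) = s*(5 + (-3 + s)/(s - 5*√(-2 + s))) (E(z, s) = (5 + (-3 + s)/(s - 5*√(-2 + s)))*s = s*(5 + (-3 + s)/(s - 5*√(-2 + s))))
E(p, 28)*(-306) = (28*(-3 - 25*√(-2 + 28) + 6*28)/(28 - 5*√(-2 + 28)))*(-306) = (28*(-3 - 25*√26 + 168)/(28 - 5*√26))*(-306) = (28*(165 - 25*√26)/(28 - 5*√26))*(-306) = -8568*(165 - 25*√26)/(28 - 5*√26)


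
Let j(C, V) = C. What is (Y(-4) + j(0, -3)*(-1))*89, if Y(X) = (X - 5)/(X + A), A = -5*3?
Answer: 801/19 ≈ 42.158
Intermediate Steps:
A = -15
Y(X) = (-5 + X)/(-15 + X) (Y(X) = (X - 5)/(X - 15) = (-5 + X)/(-15 + X))
(Y(-4) + j(0, -3)*(-1))*89 = ((-5 - 4)/(-15 - 4) + 0*(-1))*89 = (-9/(-19) + 0)*89 = (-1/19*(-9) + 0)*89 = (9/19 + 0)*89 = (9/19)*89 = 801/19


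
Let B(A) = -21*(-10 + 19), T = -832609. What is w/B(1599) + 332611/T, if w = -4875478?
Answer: 4059303998623/157363101 ≈ 25796.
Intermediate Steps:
B(A) = -189 (B(A) = -21*9 = -189)
w/B(1599) + 332611/T = -4875478/(-189) + 332611/(-832609) = -4875478*(-1/189) + 332611*(-1/832609) = 4875478/189 - 332611/832609 = 4059303998623/157363101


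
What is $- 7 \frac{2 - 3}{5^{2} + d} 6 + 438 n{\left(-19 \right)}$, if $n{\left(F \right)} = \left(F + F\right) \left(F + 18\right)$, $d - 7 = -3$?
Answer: $\frac{482718}{29} \approx 16645.0$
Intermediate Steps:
$d = 4$ ($d = 7 - 3 = 4$)
$n{\left(F \right)} = 2 F \left(18 + F\right)$
$- 7 \frac{2 - 3}{5^{2} + d} 6 + 438 n{\left(-19 \right)} = - 7 \frac{2 - 3}{5^{2} + 4} \cdot 6 + 438 \cdot 2 \left(-19\right) \left(18 - 19\right) = - 7 \left(- \frac{1}{25 + 4}\right) 6 + 438 \cdot 2 \left(-19\right) \left(-1\right) = - 7 \left(- \frac{1}{29}\right) 6 + 438 \cdot 38 = - 7 \left(\left(-1\right) \frac{1}{29}\right) 6 + 16644 = \left(-7\right) \left(- \frac{1}{29}\right) 6 + 16644 = \frac{7}{29} \cdot 6 + 16644 = \frac{42}{29} + 16644 = \frac{482718}{29}$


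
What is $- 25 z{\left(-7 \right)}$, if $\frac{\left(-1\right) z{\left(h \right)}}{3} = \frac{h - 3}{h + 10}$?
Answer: $-250$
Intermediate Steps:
$z{\left(h \right)} = - \frac{3 \left(-3 + h\right)}{10 + h}$ ($z{\left(h \right)} = - 3 \frac{h - 3}{h + 10} = - 3 \frac{-3 + h}{10 + h} = - \frac{3 \left(-3 + h\right)}{10 + h}$)
$- 25 z{\left(-7 \right)} = - 25 \frac{3 \left(3 - -7\right)}{10 - 7} = - 25 \frac{3 \left(3 + 7\right)}{3} = - 25 \cdot 3 \cdot \frac{1}{3} \cdot 10 = \left(-25\right) 10 = -250$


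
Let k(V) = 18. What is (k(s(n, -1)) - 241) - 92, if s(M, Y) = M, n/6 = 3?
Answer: -315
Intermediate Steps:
n = 18 (n = 6*3 = 18)
(k(s(n, -1)) - 241) - 92 = (18 - 241) - 92 = -223 - 92 = -315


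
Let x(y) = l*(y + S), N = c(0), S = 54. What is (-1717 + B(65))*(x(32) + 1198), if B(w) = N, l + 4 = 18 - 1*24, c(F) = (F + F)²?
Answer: -580346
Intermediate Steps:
c(F) = 4*F² (c(F) = (2*F)² = 4*F²)
l = -10 (l = -4 + (18 - 1*24) = -4 + (18 - 24) = -4 - 6 = -10)
N = 0 (N = 4*0² = 4*0 = 0)
B(w) = 0
x(y) = -540 - 10*y (x(y) = -10*(y + 54) = -10*(54 + y) = -540 - 10*y)
(-1717 + B(65))*(x(32) + 1198) = (-1717 + 0)*((-540 - 10*32) + 1198) = -1717*((-540 - 320) + 1198) = -1717*(-860 + 1198) = -1717*338 = -580346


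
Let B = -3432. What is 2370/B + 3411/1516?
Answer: 223/143 ≈ 1.5594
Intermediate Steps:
2370/B + 3411/1516 = 2370/(-3432) + 3411/1516 = 2370*(-1/3432) + 3411*(1/1516) = -395/572 + 9/4 = 223/143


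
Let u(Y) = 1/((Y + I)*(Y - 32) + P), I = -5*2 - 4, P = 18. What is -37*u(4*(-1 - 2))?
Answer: -37/1162 ≈ -0.031842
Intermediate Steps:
I = -14 (I = -10 - 4 = -14)
u(Y) = 1/(18 + (-32 + Y)*(-14 + Y)) (u(Y) = 1/((Y - 14)*(Y - 32) + 18) = 1/((-14 + Y)*(-32 + Y) + 18) = 1/((-32 + Y)*(-14 + Y) + 18) = 1/(18 + (-32 + Y)*(-14 + Y)))
-37*u(4*(-1 - 2)) = -37/(466 + (4*(-1 - 2))**2 - 184*(-1 - 2)) = -37/(466 + (4*(-3))**2 - 184*(-3)) = -37/(466 + (-12)**2 - 46*(-12)) = -37/(466 + 144 + 552) = -37/1162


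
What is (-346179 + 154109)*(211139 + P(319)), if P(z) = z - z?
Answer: -40553467730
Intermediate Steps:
P(z) = 0
(-346179 + 154109)*(211139 + P(319)) = (-346179 + 154109)*(211139 + 0) = -192070*211139 = -40553467730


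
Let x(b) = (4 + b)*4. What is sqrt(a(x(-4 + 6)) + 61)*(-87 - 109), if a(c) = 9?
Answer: -196*sqrt(70) ≈ -1639.9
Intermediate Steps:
x(b) = 16 + 4*b
sqrt(a(x(-4 + 6)) + 61)*(-87 - 109) = sqrt(9 + 61)*(-87 - 109) = sqrt(70)*(-196) = -196*sqrt(70)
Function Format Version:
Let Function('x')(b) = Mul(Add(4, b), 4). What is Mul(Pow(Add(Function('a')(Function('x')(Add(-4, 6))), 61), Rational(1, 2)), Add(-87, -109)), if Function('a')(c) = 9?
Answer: Mul(-196, Pow(70, Rational(1, 2))) ≈ -1639.9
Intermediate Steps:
Function('x')(b) = Add(16, Mul(4, b))
Mul(Pow(Add(Function('a')(Function('x')(Add(-4, 6))), 61), Rational(1, 2)), Add(-87, -109)) = Mul(Pow(Add(9, 61), Rational(1, 2)), Add(-87, -109)) = Mul(Pow(70, Rational(1, 2)), -196) = Mul(-196, Pow(70, Rational(1, 2)))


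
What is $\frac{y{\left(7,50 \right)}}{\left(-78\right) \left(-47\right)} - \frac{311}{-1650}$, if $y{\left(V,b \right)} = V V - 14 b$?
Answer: $\frac{5498}{504075} \approx 0.010907$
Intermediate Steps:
$y{\left(V,b \right)} = V^{2} - 14 b$
$\frac{y{\left(7,50 \right)}}{\left(-78\right) \left(-47\right)} - \frac{311}{-1650} = \frac{7^{2} - 700}{\left(-78\right) \left(-47\right)} - \frac{311}{-1650} = \frac{49 - 700}{3666} - - \frac{311}{1650} = \left(-651\right) \frac{1}{3666} + \frac{311}{1650} = - \frac{217}{1222} + \frac{311}{1650} = \frac{5498}{504075}$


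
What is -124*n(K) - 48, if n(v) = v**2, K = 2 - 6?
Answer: -2032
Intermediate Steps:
K = -4
-124*n(K) - 48 = -124*(-4)**2 - 48 = -124*16 - 48 = -1984 - 48 = -2032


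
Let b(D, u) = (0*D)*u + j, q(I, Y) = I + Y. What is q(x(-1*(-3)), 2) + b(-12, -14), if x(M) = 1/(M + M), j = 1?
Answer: 19/6 ≈ 3.1667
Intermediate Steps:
x(M) = 1/(2*M)
b(D, u) = 1 (b(D, u) = (0*D)*u + 1 = 0*u + 1 = 0 + 1 = 1)
q(x(-1*(-3)), 2) + b(-12, -14) = (1/(2*((-1*(-3)))) + 2) + 1 = ((½)/3 + 2) + 1 = ((½)*(⅓) + 2) + 1 = (⅙ + 2) + 1 = 13/6 + 1 = 19/6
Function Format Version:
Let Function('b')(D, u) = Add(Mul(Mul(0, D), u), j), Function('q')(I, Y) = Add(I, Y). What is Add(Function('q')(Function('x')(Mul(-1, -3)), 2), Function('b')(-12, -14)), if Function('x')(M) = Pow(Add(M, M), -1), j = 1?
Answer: Rational(19, 6) ≈ 3.1667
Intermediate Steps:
Function('x')(M) = Mul(Rational(1, 2), Pow(M, -1)) (Function('x')(M) = Pow(Mul(2, M), -1) = Mul(Rational(1, 2), Pow(M, -1)))
Function('b')(D, u) = 1 (Function('b')(D, u) = Add(Mul(Mul(0, D), u), 1) = Add(Mul(0, u), 1) = Add(0, 1) = 1)
Add(Function('q')(Function('x')(Mul(-1, -3)), 2), Function('b')(-12, -14)) = Add(Add(Mul(Rational(1, 2), Pow(Mul(-1, -3), -1)), 2), 1) = Add(Add(Mul(Rational(1, 2), Pow(3, -1)), 2), 1) = Add(Add(Mul(Rational(1, 2), Rational(1, 3)), 2), 1) = Add(Add(Rational(1, 6), 2), 1) = Add(Rational(13, 6), 1) = Rational(19, 6)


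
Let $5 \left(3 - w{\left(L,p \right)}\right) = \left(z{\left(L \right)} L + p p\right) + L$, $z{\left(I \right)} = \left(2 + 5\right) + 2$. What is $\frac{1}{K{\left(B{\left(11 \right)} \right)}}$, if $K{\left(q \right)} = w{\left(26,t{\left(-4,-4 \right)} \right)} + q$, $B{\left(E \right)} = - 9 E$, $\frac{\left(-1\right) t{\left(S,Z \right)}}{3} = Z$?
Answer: $- \frac{5}{884} \approx -0.0056561$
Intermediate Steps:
$z{\left(I \right)} = 9$ ($z{\left(I \right)} = 7 + 2 = 9$)
$t{\left(S,Z \right)} = - 3 Z$
$w{\left(L,p \right)} = 3 - 2 L - \frac{p^{2}}{5}$ ($w{\left(L,p \right)} = 3 - \frac{\left(9 L + p p\right) + L}{5} = 3 - \frac{\left(9 L + p^{2}\right) + L}{5} = 3 - \frac{\left(p^{2} + 9 L\right) + L}{5} = 3 - \frac{p^{2} + 10 L}{5} = 3 - \left(2 L + \frac{p^{2}}{5}\right) = 3 - 2 L - \frac{p^{2}}{5}$)
$K{\left(q \right)} = - \frac{389}{5} + q$ ($K{\left(q \right)} = \left(3 - 52 - \frac{\left(\left(-3\right) \left(-4\right)\right)^{2}}{5}\right) + q = \left(3 - 52 - \frac{12^{2}}{5}\right) + q = \left(3 - 52 - \frac{144}{5}\right) + q = - \frac{389}{5} + q$)
$\frac{1}{K{\left(B{\left(11 \right)} \right)}} = \frac{1}{- \frac{389}{5} - 99} = \frac{1}{- \frac{884}{5}} = - \frac{5}{884}$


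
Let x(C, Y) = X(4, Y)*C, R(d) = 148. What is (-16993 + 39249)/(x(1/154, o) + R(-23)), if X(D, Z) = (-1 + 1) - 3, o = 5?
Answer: 263648/1753 ≈ 150.40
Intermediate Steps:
X(D, Z) = -3 (X(D, Z) = 0 - 3 = -3)
x(C, Y) = -3*C
(-16993 + 39249)/(x(1/154, o) + R(-23)) = (-16993 + 39249)/(-3/154 + 148) = 22256/(-3*1/154 + 148) = 22256/(-3/154 + 148) = 22256/(22789/154) = 22256*(154/22789) = 263648/1753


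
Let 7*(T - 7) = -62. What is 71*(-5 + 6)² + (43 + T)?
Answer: 785/7 ≈ 112.14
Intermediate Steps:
T = -13/7 (T = 7 + (⅐)*(-62) = 7 - 62/7 = -13/7 ≈ -1.8571)
71*(-5 + 6)² + (43 + T) = 71*(-5 + 6)² + (43 - 13/7) = 71*1² + 288/7 = 71*1 + 288/7 = 71 + 288/7 = 785/7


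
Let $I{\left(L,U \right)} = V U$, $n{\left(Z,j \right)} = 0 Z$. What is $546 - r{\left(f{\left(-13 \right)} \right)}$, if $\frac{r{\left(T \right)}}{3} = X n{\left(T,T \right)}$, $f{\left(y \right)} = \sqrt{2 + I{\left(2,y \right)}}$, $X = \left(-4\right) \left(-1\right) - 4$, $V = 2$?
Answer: $546$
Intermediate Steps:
$n{\left(Z,j \right)} = 0$
$I{\left(L,U \right)} = 2 U$
$X = 0$ ($X = 4 - 4 = 0$)
$f{\left(y \right)} = \sqrt{2 + 2 y}$
$r{\left(T \right)} = 0$ ($r{\left(T \right)} = 3 \cdot 0 \cdot 0 = 3 \cdot 0 = 0$)
$546 - r{\left(f{\left(-13 \right)} \right)} = 546 - 0 = 546 + 0 = 546$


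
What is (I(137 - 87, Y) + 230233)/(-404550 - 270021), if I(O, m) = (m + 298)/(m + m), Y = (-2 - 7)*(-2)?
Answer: -2072176/6071139 ≈ -0.34132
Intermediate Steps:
Y = 18 (Y = -9*(-2) = 18)
I(O, m) = (298 + m)/(2*m) (I(O, m) = (298 + m)/((2*m)) = (298 + m)*(1/(2*m)) = (298 + m)/(2*m))
(I(137 - 87, Y) + 230233)/(-404550 - 270021) = ((1/2)*(298 + 18)/18 + 230233)/(-404550 - 270021) = ((1/2)*(1/18)*316 + 230233)/(-674571) = (79/9 + 230233)*(-1/674571) = (2072176/9)*(-1/674571) = -2072176/6071139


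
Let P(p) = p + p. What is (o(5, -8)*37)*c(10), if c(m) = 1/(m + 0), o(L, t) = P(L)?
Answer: 37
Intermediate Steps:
P(p) = 2*p
o(L, t) = 2*L
c(m) = 1/m
(o(5, -8)*37)*c(10) = ((2*5)*37)/10 = (10*37)*(1/10) = 370*(1/10) = 37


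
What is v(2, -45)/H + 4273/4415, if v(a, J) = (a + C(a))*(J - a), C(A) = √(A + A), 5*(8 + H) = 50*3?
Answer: -368007/48565 ≈ -7.5776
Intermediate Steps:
H = 22 (H = -8 + (50*3)/5 = -8 + (⅕)*150 = -8 + 30 = 22)
C(A) = √2*√A (C(A) = √(2*A) = √2*√A)
v(a, J) = (J - a)*(a + √2*√a) (v(a, J) = (a + √2*√a)*(J - a) = (J - a)*(a + √2*√a))
v(2, -45)/H + 4273/4415 = (-1*2² - 45*2 - √2*2^(3/2) - 45*√2*√2)/22 + 4273/4415 = (-1*4 - 90 - √2*2*√2 - 90)*(1/22) + 4273*(1/4415) = (-4 - 90 - 4 - 90)*(1/22) + 4273/4415 = -188*1/22 + 4273/4415 = -94/11 + 4273/4415 = -368007/48565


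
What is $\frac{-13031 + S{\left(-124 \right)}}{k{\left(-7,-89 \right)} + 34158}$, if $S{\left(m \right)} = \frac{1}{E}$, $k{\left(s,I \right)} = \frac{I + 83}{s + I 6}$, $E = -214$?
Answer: $- \frac{502883845}{1318203192} \approx -0.38149$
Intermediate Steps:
$k{\left(s,I \right)} = \frac{83 + I}{s + 6 I}$
$S{\left(m \right)} = - \frac{1}{214}$ ($S{\left(m \right)} = \frac{1}{-214} = - \frac{1}{214}$)
$\frac{-13031 + S{\left(-124 \right)}}{k{\left(-7,-89 \right)} + 34158} = \frac{-13031 - \frac{1}{214}}{\frac{83 - 89}{-7 + 6 \left(-89\right)} + 34158} = - \frac{2788635}{214 \left(\frac{1}{-7 - 534} \left(-6\right) + 34158\right)} = - \frac{2788635}{214 \left(\frac{1}{-541} \left(-6\right) + 34158\right)} = - \frac{2788635}{214 \left(\left(- \frac{1}{541}\right) \left(-6\right) + 34158\right)} = - \frac{2788635}{214 \left(\frac{6}{541} + 34158\right)} = - \frac{2788635}{214 \cdot \frac{18479484}{541}} = \left(- \frac{2788635}{214}\right) \frac{541}{18479484} = - \frac{502883845}{1318203192}$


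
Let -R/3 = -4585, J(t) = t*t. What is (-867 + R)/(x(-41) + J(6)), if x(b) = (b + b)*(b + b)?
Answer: 1611/845 ≈ 1.9065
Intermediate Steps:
J(t) = t²
R = 13755 (R = -3*(-4585) = 13755)
x(b) = 4*b² (x(b) = (2*b)*(2*b) = 4*b²)
(-867 + R)/(x(-41) + J(6)) = (-867 + 13755)/(4*(-41)² + 6²) = 12888/(4*1681 + 36) = 12888/(6724 + 36) = 12888/6760 = 12888*(1/6760) = 1611/845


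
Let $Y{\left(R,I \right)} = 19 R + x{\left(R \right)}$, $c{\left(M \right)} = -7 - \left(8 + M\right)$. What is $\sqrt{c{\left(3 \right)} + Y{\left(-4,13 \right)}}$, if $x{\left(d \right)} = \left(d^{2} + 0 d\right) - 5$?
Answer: $i \sqrt{83} \approx 9.1104 i$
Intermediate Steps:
$x{\left(d \right)} = -5 + d^{2}$ ($x{\left(d \right)} = \left(d^{2} + 0\right) - 5 = d^{2} - 5 = -5 + d^{2}$)
$c{\left(M \right)} = -15 - M$
$Y{\left(R,I \right)} = -5 + R^{2} + 19 R$ ($Y{\left(R,I \right)} = 19 R + \left(-5 + R^{2}\right) = -5 + R^{2} + 19 R$)
$\sqrt{c{\left(3 \right)} + Y{\left(-4,13 \right)}} = \sqrt{\left(-15 - 3\right) + \left(-5 + \left(-4\right)^{2} + 19 \left(-4\right)\right)} = \sqrt{\left(-15 - 3\right) - 65} = \sqrt{-18 - 65} = \sqrt{-83} = i \sqrt{83}$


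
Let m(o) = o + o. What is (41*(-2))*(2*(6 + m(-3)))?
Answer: 0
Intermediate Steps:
m(o) = 2*o
(41*(-2))*(2*(6 + m(-3))) = (41*(-2))*(2*(6 + 2*(-3))) = -164*(6 - 6) = -164*0 = -82*0 = 0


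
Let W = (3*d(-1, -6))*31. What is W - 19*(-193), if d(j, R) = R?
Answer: 3109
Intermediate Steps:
W = -558 (W = (3*(-6))*31 = -18*31 = -558)
W - 19*(-193) = -558 - 19*(-193) = -558 - 1*(-3667) = -558 + 3667 = 3109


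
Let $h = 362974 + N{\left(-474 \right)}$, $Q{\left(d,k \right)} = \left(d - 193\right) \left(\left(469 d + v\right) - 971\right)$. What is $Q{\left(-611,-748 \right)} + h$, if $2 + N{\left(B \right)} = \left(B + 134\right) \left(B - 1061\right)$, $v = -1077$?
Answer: $232924900$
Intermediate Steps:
$N{\left(B \right)} = -2 + \left(-1061 + B\right) \left(134 + B\right)$ ($N{\left(B \right)} = -2 + \left(B + 134\right) \left(B - 1061\right) = -2 + \left(134 + B\right) \left(-1061 + B\right) = -2 + \left(-1061 + B\right) \left(134 + B\right)$)
$Q{\left(d,k \right)} = \left(-2048 + 469 d\right) \left(-193 + d\right)$ ($Q{\left(d,k \right)} = \left(d - 193\right) \left(\left(469 d - 1077\right) - 971\right) = \left(-193 + d\right) \left(\left(-1077 + 469 d\right) - 971\right) = \left(-193 + d\right) \left(-2048 + 469 d\right) = \left(-2048 + 469 d\right) \left(-193 + d\right)$)
$h = 884872$ ($h = 362974 - \left(-297222 - 224676\right) = 362974 + \left(-142176 + 224676 + 439398\right) = 362974 + 521898 = 884872$)
$Q{\left(-611,-748 \right)} + h = \left(395264 - -56557215 + 469 \left(-611\right)^{2}\right) + 884872 = \left(395264 + 56557215 + 469 \cdot 373321\right) + 884872 = \left(395264 + 56557215 + 175087549\right) + 884872 = 232040028 + 884872 = 232924900$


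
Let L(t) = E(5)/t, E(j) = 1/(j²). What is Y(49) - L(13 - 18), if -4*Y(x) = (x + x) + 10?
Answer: -3374/125 ≈ -26.992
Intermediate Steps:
E(j) = j⁻²
Y(x) = -5/2 - x/2 (Y(x) = -((x + x) + 10)/4 = -(2*x + 10)/4 = -(10 + 2*x)/4 = -5/2 - x/2)
L(t) = 1/(25*t) (L(t) = 1/(5²*t) = 1/(25*t))
Y(49) - L(13 - 18) = (-5/2 - ½*49) - 1/(25*(13 - 18)) = (-5/2 - 49/2) - 1/(25*(-5)) = -27 - (-1)/(25*5) = -27 - 1*(-1/125) = -27 + 1/125 = -3374/125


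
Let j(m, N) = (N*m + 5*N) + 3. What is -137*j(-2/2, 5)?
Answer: -3151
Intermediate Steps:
j(m, N) = 3 + 5*N + N*m (j(m, N) = (5*N + N*m) + 3 = 3 + 5*N + N*m)
-137*j(-2/2, 5) = -137*(3 + 5*5 + 5*(-2/2)) = -137*(3 + 25 + 5*(-2*½)) = -137*(3 + 25 + 5*(-1)) = -137*(3 + 25 - 5) = -137*23 = -3151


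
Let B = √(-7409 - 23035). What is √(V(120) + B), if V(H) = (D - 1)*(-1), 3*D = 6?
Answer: √(-1 + 2*I*√7611) ≈ 9.3136 + 9.3671*I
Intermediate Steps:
D = 2 (D = (⅓)*6 = 2)
V(H) = -1 (V(H) = (2 - 1)*(-1) = 1*(-1) = -1)
B = 2*I*√7611 (B = √(-30444) = 2*I*√7611 ≈ 174.48*I)
√(V(120) + B) = √(-1 + 2*I*√7611)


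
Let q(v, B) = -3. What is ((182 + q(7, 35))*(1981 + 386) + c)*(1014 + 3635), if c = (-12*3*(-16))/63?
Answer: 13788538835/7 ≈ 1.9698e+9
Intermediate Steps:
c = 64/7 (c = -36*(-16)*(1/63) = 576*(1/63) = 64/7 ≈ 9.1429)
((182 + q(7, 35))*(1981 + 386) + c)*(1014 + 3635) = ((182 - 3)*(1981 + 386) + 64/7)*(1014 + 3635) = (179*2367 + 64/7)*4649 = (423693 + 64/7)*4649 = (2965915/7)*4649 = 13788538835/7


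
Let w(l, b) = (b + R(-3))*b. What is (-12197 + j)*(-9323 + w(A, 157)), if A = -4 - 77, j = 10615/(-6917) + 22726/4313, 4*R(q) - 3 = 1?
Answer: -5632126177248870/29833021 ≈ -1.8879e+8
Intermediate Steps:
R(q) = 1 (R(q) = ¾ + (¼)*1 = ¾ + ¼ = 1)
j = 111413247/29833021 (j = 10615*(-1/6917) + 22726*(1/4313) = -10615/6917 + 22726/4313 = 111413247/29833021 ≈ 3.7346)
A = -81
w(l, b) = b*(1 + b) (w(l, b) = (b + 1)*b = (1 + b)*b = b*(1 + b))
(-12197 + j)*(-9323 + w(A, 157)) = (-12197 + 111413247/29833021)*(-9323 + 157*(1 + 157)) = -363761943890*(-9323 + 157*158)/29833021 = -363761943890*(-9323 + 24806)/29833021 = -363761943890/29833021*15483 = -5632126177248870/29833021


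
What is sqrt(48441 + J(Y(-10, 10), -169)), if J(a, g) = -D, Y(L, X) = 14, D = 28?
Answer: sqrt(48413) ≈ 220.03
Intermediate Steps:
J(a, g) = -28 (J(a, g) = -1*28 = -28)
sqrt(48441 + J(Y(-10, 10), -169)) = sqrt(48441 - 28) = sqrt(48413)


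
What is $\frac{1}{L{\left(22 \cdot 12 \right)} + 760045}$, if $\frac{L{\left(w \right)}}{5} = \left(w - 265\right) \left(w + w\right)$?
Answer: $\frac{1}{757405} \approx 1.3203 \cdot 10^{-6}$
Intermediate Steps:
$L{\left(w \right)} = 10 w \left(-265 + w\right)$ ($L{\left(w \right)} = 5 \left(w - 265\right) \left(w + w\right) = 5 \left(-265 + w\right) 2 w = 5 \cdot 2 w \left(-265 + w\right) = 10 w \left(-265 + w\right)$)
$\frac{1}{L{\left(22 \cdot 12 \right)} + 760045} = \frac{1}{10 \cdot 22 \cdot 12 \left(-265 + 22 \cdot 12\right) + 760045} = \frac{1}{10 \cdot 264 \left(-265 + 264\right) + 760045} = \frac{1}{10 \cdot 264 \left(-1\right) + 760045} = \frac{1}{-2640 + 760045} = \frac{1}{757405}$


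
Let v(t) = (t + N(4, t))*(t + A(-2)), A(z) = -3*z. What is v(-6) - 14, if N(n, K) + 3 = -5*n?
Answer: -14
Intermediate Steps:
N(n, K) = -3 - 5*n
v(t) = (-23 + t)*(6 + t) (v(t) = (t + (-3 - 5*4))*(t - 3*(-2)) = (t + (-3 - 20))*(t + 6) = (t - 23)*(6 + t) = (-23 + t)*(6 + t))
v(-6) - 14 = (-138 + (-6)² - 17*(-6)) - 14 = (-138 + 36 + 102) - 14 = 0 - 14 = -14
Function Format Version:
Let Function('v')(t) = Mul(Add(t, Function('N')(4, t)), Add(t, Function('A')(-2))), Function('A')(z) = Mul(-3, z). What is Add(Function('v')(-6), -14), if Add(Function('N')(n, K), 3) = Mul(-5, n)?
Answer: -14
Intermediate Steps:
Function('N')(n, K) = Add(-3, Mul(-5, n))
Function('v')(t) = Mul(Add(-23, t), Add(6, t)) (Function('v')(t) = Mul(Add(t, Add(-3, Mul(-5, 4))), Add(t, Mul(-3, -2))) = Mul(Add(t, Add(-3, -20)), Add(t, 6)) = Mul(Add(t, -23), Add(6, t)) = Mul(Add(-23, t), Add(6, t)))
Add(Function('v')(-6), -14) = Add(Add(-138, Pow(-6, 2), Mul(-17, -6)), -14) = Add(Add(-138, 36, 102), -14) = Add(0, -14) = -14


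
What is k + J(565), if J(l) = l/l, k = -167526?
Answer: -167525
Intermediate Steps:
J(l) = 1
k + J(565) = -167526 + 1 = -167525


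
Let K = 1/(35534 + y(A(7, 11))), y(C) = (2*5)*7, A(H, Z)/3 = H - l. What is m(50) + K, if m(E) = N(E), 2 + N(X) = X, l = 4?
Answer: 1708993/35604 ≈ 48.000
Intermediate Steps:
A(H, Z) = -12 + 3*H (A(H, Z) = 3*(H - 1*4) = 3*(H - 4) = 3*(-4 + H) = -12 + 3*H)
y(C) = 70 (y(C) = 10*7 = 70)
N(X) = -2 + X
m(E) = -2 + E
K = 1/35604 (K = 1/(35534 + 70) = 1/35604 ≈ 2.8087e-5)
m(50) + K = (-2 + 50) + 1/35604 = 48 + 1/35604 = 1708993/35604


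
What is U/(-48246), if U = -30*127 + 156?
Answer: 609/8041 ≈ 0.075737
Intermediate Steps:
U = -3654 (U = -3810 + 156 = -3654)
U/(-48246) = -3654/(-48246) = -3654*(-1/48246) = 609/8041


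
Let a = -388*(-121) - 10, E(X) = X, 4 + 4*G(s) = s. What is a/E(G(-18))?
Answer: -93876/11 ≈ -8534.2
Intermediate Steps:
G(s) = -1 + s/4
a = 46938 (a = 46948 - 10 = 46938)
a/E(G(-18)) = 46938/(-1 + (1/4)*(-18)) = 46938/(-1 - 9/2) = 46938/(-11/2) = 46938*(-2/11) = -93876/11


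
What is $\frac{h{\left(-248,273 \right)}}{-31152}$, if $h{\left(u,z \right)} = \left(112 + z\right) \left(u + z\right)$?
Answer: $- \frac{875}{2832} \approx -0.30897$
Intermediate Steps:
$\frac{h{\left(-248,273 \right)}}{-31152} = \frac{273^{2} + 112 \left(-248\right) + 112 \cdot 273 - 67704}{-31152} = \left(74529 - 27776 + 30576 - 67704\right) \left(- \frac{1}{31152}\right) = 9625 \left(- \frac{1}{31152}\right) = - \frac{875}{2832}$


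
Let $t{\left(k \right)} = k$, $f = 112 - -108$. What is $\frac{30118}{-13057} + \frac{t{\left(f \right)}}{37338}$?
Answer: $- \frac{50985152}{22160103} \approx -2.3008$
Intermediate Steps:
$f = 220$ ($f = 112 + 108 = 220$)
$\frac{30118}{-13057} + \frac{t{\left(f \right)}}{37338} = \frac{30118}{-13057} + \frac{220}{37338} = 30118 \left(- \frac{1}{13057}\right) + 220 \cdot \frac{1}{37338} = - \frac{2738}{1187} + \frac{110}{18669} = - \frac{50985152}{22160103}$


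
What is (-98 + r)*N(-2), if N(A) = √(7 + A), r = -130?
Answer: -228*√5 ≈ -509.82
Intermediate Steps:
(-98 + r)*N(-2) = (-98 - 130)*√(7 - 2) = -228*√5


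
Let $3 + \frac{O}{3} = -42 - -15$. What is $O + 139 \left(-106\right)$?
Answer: $-14824$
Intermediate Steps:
$O = -90$ ($O = -9 + 3 \left(-42 - -15\right) = -9 + 3 \left(-42 + 15\right) = -9 + 3 \left(-27\right) = -9 - 81 = -90$)
$O + 139 \left(-106\right) = -90 + 139 \left(-106\right) = -90 - 14734 = -14824$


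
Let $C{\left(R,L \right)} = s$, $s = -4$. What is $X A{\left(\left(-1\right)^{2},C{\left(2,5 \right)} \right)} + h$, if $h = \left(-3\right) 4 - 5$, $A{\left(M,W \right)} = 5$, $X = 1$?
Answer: $-12$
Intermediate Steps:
$C{\left(R,L \right)} = -4$
$h = -17$ ($h = -12 - 5 = -17$)
$X A{\left(\left(-1\right)^{2},C{\left(2,5 \right)} \right)} + h = 1 \cdot 5 - 17 = 5 - 17 = -12$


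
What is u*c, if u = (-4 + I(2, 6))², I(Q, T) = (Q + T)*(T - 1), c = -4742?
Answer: -6145632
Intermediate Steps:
I(Q, T) = (-1 + T)*(Q + T) (I(Q, T) = (Q + T)*(-1 + T) = (-1 + T)*(Q + T))
u = 1296 (u = (-4 + (6² - 1*2 - 1*6 + 2*6))² = (-4 + (36 - 2 - 6 + 12))² = (-4 + 40)² = 36² = 1296)
u*c = 1296*(-4742) = -6145632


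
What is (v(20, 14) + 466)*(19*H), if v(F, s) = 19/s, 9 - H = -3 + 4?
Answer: 497268/7 ≈ 71038.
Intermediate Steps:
H = 8 (H = 9 - (-3 + 4) = 9 - 1*1 = 9 - 1 = 8)
(v(20, 14) + 466)*(19*H) = (19/14 + 466)*(19*8) = (19*(1/14) + 466)*152 = (19/14 + 466)*152 = (6543/14)*152 = 497268/7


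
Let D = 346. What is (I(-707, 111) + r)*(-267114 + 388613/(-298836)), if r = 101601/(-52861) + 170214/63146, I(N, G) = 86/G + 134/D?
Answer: -4951799809511138132798669/9577523379405180924 ≈ -5.1702e+5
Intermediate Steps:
I(N, G) = 67/173 + 86/G (I(N, G) = 86/G + 134/346 = 86/G + 134*(1/346) = 86/G + 67/173 = 67/173 + 86/G)
r = 1290992754/1668980353 (r = 101601*(-1/52861) + 170214*(1/63146) = -101601/52861 + 85107/31573 = 1290992754/1668980353 ≈ 0.77352)
(I(-707, 111) + r)*(-267114 + 388613/(-298836)) = ((67/173 + 86/111) + 1290992754/1668980353)*(-267114 + 388613/(-298836)) = ((67/173 + 86*(1/111)) + 1290992754/1668980353)*(-267114 + 388613*(-1/298836)) = ((67/173 + 86/111) + 1290992754/1668980353)*(-267114 - 388613/298836) = (22315/19203 + 1290992754/1668980353)*(-79823667917/298836) = (62034230432257/32049429718659)*(-79823667917/298836) = -4951799809511138132798669/9577523379405180924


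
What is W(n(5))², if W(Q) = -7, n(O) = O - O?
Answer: 49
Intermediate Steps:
n(O) = 0
W(n(5))² = (-7)² = 49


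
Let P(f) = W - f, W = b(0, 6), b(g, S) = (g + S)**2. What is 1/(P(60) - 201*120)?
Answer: -1/24144 ≈ -4.1418e-5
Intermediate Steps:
b(g, S) = (S + g)**2
W = 36 (W = (6 + 0)**2 = 6**2 = 36)
P(f) = 36 - f
1/(P(60) - 201*120) = 1/((36 - 1*60) - 201*120) = 1/((36 - 60) - 24120) = 1/(-24 - 24120) = 1/(-24144) = -1/24144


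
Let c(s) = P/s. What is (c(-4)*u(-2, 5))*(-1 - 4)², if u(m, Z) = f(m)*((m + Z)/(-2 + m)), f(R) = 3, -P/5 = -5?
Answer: 5625/16 ≈ 351.56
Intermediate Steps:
P = 25 (P = -5*(-5) = 25)
c(s) = 25/s
u(m, Z) = 3*(Z + m)/(-2 + m) (u(m, Z) = 3*((m + Z)/(-2 + m)) = 3*((Z + m)/(-2 + m)) = 3*(Z + m)/(-2 + m))
(c(-4)*u(-2, 5))*(-1 - 4)² = ((25/(-4))*(3*(5 - 2)/(-2 - 2)))*(-1 - 4)² = ((25*(-¼))*(3*3/(-4)))*(-5)² = -75*(-1)*3/(4*4)*25 = -25/4*(-9/4)*25 = (225/16)*25 = 5625/16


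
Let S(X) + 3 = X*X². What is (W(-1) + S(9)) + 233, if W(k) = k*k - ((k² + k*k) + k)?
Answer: 959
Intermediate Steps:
W(k) = -k - k² (W(k) = k² - ((k² + k²) + k) = k² - (2*k² + k) = k² - (k + 2*k²) = k² + (-k - 2*k²) = -k - k²)
S(X) = -3 + X³ (S(X) = -3 + X*X² = -3 + X³)
(W(-1) + S(9)) + 233 = (-1*(-1)*(1 - 1) + (-3 + 9³)) + 233 = (-1*(-1)*0 + (-3 + 729)) + 233 = (0 + 726) + 233 = 726 + 233 = 959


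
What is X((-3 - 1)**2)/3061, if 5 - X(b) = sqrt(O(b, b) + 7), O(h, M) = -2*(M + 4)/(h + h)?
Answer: 5/3061 - sqrt(23)/6122 ≈ 0.00085008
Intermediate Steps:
O(h, M) = -(4 + M)/h (O(h, M) = -2*(4 + M)/(2*h) = -2*(4 + M)*1/(2*h) = -(4 + M)/h)
X(b) = 5 - sqrt(7 + (-4 - b)/b) (X(b) = 5 - sqrt((-4 - b)/b + 7) = 5 - sqrt(7 + (-4 - b)/b))
X((-3 - 1)**2)/3061 = (5 - sqrt(6 - 4/(-3 - 1)**2))/3061 = (5 - sqrt(6 - 4/((-4)**2)))*(1/3061) = (5 - sqrt(6 - 4/16))*(1/3061) = (5 - sqrt(6 - 4*1/16))*(1/3061) = (5 - sqrt(6 - 1/4))*(1/3061) = (5 - sqrt(23/4))*(1/3061) = (5 - sqrt(23)/2)*(1/3061) = 5/3061 - sqrt(23)/6122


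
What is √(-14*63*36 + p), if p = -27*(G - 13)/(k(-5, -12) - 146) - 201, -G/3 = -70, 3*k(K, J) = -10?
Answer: I*√100092909/56 ≈ 178.65*I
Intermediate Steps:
k(K, J) = -10/3 (k(K, J) = (⅓)*(-10) = -10/3)
G = 210 (G = -3*(-70) = 210)
p = -74091/448 (p = -27*(210 - 13)/(-10/3 - 146) - 201 = -5319/(-448/3) - 201 = -5319*(-3)/448 - 201 = -27*(-591/448) - 201 = 15957/448 - 201 = -74091/448 ≈ -165.38)
√(-14*63*36 + p) = √(-14*63*36 - 74091/448) = √(-882*36 - 74091/448) = √(-31752 - 74091/448) = √(-14298987/448) = I*√100092909/56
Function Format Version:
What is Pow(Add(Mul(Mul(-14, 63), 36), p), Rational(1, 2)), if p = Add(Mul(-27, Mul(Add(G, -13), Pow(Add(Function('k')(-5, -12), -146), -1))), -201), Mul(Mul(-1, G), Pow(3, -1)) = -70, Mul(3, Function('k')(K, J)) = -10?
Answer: Mul(Rational(1, 56), I, Pow(100092909, Rational(1, 2))) ≈ Mul(178.65, I)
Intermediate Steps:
Function('k')(K, J) = Rational(-10, 3) (Function('k')(K, J) = Mul(Rational(1, 3), -10) = Rational(-10, 3))
G = 210 (G = Mul(-3, -70) = 210)
p = Rational(-74091, 448) (p = Add(Mul(-27, Mul(Add(210, -13), Pow(Add(Rational(-10, 3), -146), -1))), -201) = Add(Mul(-27, Mul(197, Pow(Rational(-448, 3), -1))), -201) = Add(Mul(-27, Mul(197, Rational(-3, 448))), -201) = Add(Mul(-27, Rational(-591, 448)), -201) = Add(Rational(15957, 448), -201) = Rational(-74091, 448) ≈ -165.38)
Pow(Add(Mul(Mul(-14, 63), 36), p), Rational(1, 2)) = Pow(Add(Mul(Mul(-14, 63), 36), Rational(-74091, 448)), Rational(1, 2)) = Pow(Add(Mul(-882, 36), Rational(-74091, 448)), Rational(1, 2)) = Pow(Add(-31752, Rational(-74091, 448)), Rational(1, 2)) = Pow(Rational(-14298987, 448), Rational(1, 2)) = Mul(Rational(1, 56), I, Pow(100092909, Rational(1, 2)))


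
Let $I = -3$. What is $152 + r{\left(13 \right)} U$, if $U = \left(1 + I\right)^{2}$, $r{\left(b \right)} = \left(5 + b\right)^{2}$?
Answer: $1448$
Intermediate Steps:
$U = 4$ ($U = \left(1 - 3\right)^{2} = \left(-2\right)^{2} = 4$)
$152 + r{\left(13 \right)} U = 152 + \left(5 + 13\right)^{2} \cdot 4 = 152 + 18^{2} \cdot 4 = 152 + 324 \cdot 4 = 152 + 1296 = 1448$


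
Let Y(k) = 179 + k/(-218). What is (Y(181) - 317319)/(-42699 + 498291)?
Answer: -562087/807472 ≈ -0.69611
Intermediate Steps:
Y(k) = 179 - k/218 (Y(k) = 179 + k*(-1/218) = 179 - k/218)
(Y(181) - 317319)/(-42699 + 498291) = ((179 - 1/218*181) - 317319)/(-42699 + 498291) = ((179 - 181/218) - 317319)/455592 = (38841/218 - 317319)*(1/455592) = -69136701/218*1/455592 = -562087/807472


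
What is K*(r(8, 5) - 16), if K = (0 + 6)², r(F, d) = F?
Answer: -288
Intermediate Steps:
K = 36 (K = 6² = 36)
K*(r(8, 5) - 16) = 36*(8 - 16) = 36*(-8) = -288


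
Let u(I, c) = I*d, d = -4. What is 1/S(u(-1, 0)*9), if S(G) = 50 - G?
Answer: 1/14 ≈ 0.071429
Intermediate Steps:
u(I, c) = -4*I (u(I, c) = I*(-4) = -4*I)
1/S(u(-1, 0)*9) = 1/(50 - (-4*(-1))*9) = 1/(50 - 4*9) = 1/(50 - 1*36) = 1/(50 - 36) = 1/14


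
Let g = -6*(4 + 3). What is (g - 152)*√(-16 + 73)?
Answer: -194*√57 ≈ -1464.7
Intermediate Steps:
g = -42 (g = -6*7 = -42)
(g - 152)*√(-16 + 73) = (-42 - 152)*√(-16 + 73) = -194*√57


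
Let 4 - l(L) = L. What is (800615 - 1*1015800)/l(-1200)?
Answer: -215185/1204 ≈ -178.73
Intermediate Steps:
l(L) = 4 - L
(800615 - 1*1015800)/l(-1200) = (800615 - 1*1015800)/(4 - 1*(-1200)) = (800615 - 1015800)/(4 + 1200) = -215185/1204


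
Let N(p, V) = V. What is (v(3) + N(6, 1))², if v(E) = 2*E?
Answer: 49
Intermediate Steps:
(v(3) + N(6, 1))² = (2*3 + 1)² = (6 + 1)² = 7² = 49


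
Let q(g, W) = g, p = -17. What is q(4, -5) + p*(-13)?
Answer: 225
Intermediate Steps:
q(4, -5) + p*(-13) = 4 - 17*(-13) = 4 + 221 = 225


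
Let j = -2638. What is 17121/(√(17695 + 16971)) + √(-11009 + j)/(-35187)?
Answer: 17121*√34666/34666 - I*√13647/35187 ≈ 91.955 - 0.00332*I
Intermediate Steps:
17121/(√(17695 + 16971)) + √(-11009 + j)/(-35187) = 17121/(√(17695 + 16971)) + √(-11009 - 2638)/(-35187) = 17121/(√34666) + √(-13647)*(-1/35187) = 17121*(√34666/34666) + (I*√13647)*(-1/35187) = 17121*√34666/34666 - I*√13647/35187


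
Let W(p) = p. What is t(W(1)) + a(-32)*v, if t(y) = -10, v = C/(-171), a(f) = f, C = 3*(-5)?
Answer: -730/57 ≈ -12.807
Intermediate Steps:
C = -15
v = 5/57 (v = -15/(-171) = -15*(-1/171) = 5/57 ≈ 0.087719)
t(W(1)) + a(-32)*v = -10 - 32*5/57 = -10 - 160/57 = -730/57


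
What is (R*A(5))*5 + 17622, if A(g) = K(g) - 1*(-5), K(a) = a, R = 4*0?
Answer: 17622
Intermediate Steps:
R = 0
A(g) = 5 + g (A(g) = g - 1*(-5) = g + 5 = 5 + g)
(R*A(5))*5 + 17622 = (0*(5 + 5))*5 + 17622 = (0*10)*5 + 17622 = 0*5 + 17622 = 0 + 17622 = 17622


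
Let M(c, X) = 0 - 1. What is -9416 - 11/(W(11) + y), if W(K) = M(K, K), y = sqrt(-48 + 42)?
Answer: -65901/7 + 11*I*sqrt(6)/7 ≈ -9414.4 + 3.8492*I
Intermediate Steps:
M(c, X) = -1
y = I*sqrt(6) (y = sqrt(-6) = I*sqrt(6) ≈ 2.4495*I)
W(K) = -1
-9416 - 11/(W(11) + y) = -9416 - 11/(-1 + I*sqrt(6))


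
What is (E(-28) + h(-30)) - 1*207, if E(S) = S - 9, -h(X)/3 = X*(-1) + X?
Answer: -244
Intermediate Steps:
h(X) = 0 (h(X) = -3*(X*(-1) + X) = -3*(-X + X) = -3*0 = 0)
E(S) = -9 + S
(E(-28) + h(-30)) - 1*207 = ((-9 - 28) + 0) - 1*207 = (-37 + 0) - 207 = -37 - 207 = -244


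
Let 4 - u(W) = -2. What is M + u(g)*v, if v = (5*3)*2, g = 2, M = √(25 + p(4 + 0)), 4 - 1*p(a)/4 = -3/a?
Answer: 180 + 2*√11 ≈ 186.63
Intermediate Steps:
p(a) = 16 + 12/a (p(a) = 16 - (-12)/a = 16 + 12/a)
M = 2*√11 (M = √(25 + (16 + 12/(4 + 0))) = √(25 + (16 + 12/4)) = √(25 + (16 + 12*(¼))) = √(25 + (16 + 3)) = √(25 + 19) = √44 = 2*√11 ≈ 6.6332)
u(W) = 6 (u(W) = 4 - 1*(-2) = 4 + 2 = 6)
v = 30 (v = 15*2 = 30)
M + u(g)*v = 2*√11 + 6*30 = 2*√11 + 180 = 180 + 2*√11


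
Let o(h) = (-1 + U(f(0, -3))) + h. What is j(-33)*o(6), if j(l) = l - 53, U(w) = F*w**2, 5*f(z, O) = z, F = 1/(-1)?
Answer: -430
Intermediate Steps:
F = -1
f(z, O) = z/5
U(w) = -w**2
j(l) = -53 + l
o(h) = -1 + h (o(h) = (-1 - ((1/5)*0)**2) + h = (-1 - 1*0**2) + h = (-1 - 1*0) + h = (-1 + 0) + h = -1 + h)
j(-33)*o(6) = (-53 - 33)*(-1 + 6) = -86*5 = -430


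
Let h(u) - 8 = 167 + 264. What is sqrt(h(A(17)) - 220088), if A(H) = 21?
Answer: I*sqrt(219649) ≈ 468.67*I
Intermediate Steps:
h(u) = 439 (h(u) = 8 + (167 + 264) = 8 + 431 = 439)
sqrt(h(A(17)) - 220088) = sqrt(439 - 220088) = sqrt(-219649) = I*sqrt(219649)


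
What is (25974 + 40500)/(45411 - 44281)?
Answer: 33237/565 ≈ 58.827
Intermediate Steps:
(25974 + 40500)/(45411 - 44281) = 66474/1130 = 66474*(1/1130) = 33237/565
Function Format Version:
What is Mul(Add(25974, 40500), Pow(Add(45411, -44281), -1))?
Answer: Rational(33237, 565) ≈ 58.827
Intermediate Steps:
Mul(Add(25974, 40500), Pow(Add(45411, -44281), -1)) = Mul(66474, Pow(1130, -1)) = Mul(66474, Rational(1, 1130)) = Rational(33237, 565)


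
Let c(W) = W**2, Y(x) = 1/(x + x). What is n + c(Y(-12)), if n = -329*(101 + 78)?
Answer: -33921215/576 ≈ -58891.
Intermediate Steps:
Y(x) = 1/(2*x)
n = -58891 (n = -329*179 = -58891)
n + c(Y(-12)) = -58891 + ((1/2)/(-12))**2 = -58891 + ((1/2)*(-1/12))**2 = -58891 + (-1/24)**2 = -58891 + 1/576 = -33921215/576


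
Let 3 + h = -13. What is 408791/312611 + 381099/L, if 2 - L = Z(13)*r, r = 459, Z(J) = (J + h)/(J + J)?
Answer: 3098113389053/446721119 ≈ 6935.2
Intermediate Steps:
h = -16 (h = -3 - 13 = -16)
Z(J) = (-16 + J)/(2*J) (Z(J) = (J - 16)/(J + J) = (-16 + J)/((2*J)) = (-16 + J)*(1/(2*J)) = (-16 + J)/(2*J))
L = 1429/26 (L = 2 - (½)*(-16 + 13)/13*459 = 2 - (½)*(1/13)*(-3)*459 = 2 - (-3)*459/26 = 2 - 1*(-1377/26) = 2 + 1377/26 = 1429/26 ≈ 54.962)
408791/312611 + 381099/L = 408791/312611 + 381099/(1429/26) = 408791*(1/312611) + 381099*(26/1429) = 408791/312611 + 9908574/1429 = 3098113389053/446721119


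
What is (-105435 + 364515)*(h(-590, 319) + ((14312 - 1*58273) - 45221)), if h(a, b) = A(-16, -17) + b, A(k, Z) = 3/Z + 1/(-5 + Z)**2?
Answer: -2785743218190/121 ≈ -2.3023e+10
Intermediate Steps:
A(k, Z) = (-5 + Z)**(-2) + 3/Z (A(k, Z) = 3/Z + 1/(-5 + Z)**2 = 3/Z + (-5 + Z)**(-2) = (-5 + Z)**(-2) + 3/Z)
h(a, b) = -1435/8228 + b (h(a, b) = ((-5 - 17)**(-2) + 3/(-17)) + b = ((-22)**(-2) + 3*(-1/17)) + b = (1/484 - 3/17) + b = -1435/8228 + b)
(-105435 + 364515)*(h(-590, 319) + ((14312 - 1*58273) - 45221)) = (-105435 + 364515)*((-1435/8228 + 319) + ((14312 - 1*58273) - 45221)) = 259080*(2623297/8228 + ((14312 - 58273) - 45221)) = 259080*(2623297/8228 + (-43961 - 45221)) = 259080*(2623297/8228 - 89182) = 259080*(-731166199/8228) = -2785743218190/121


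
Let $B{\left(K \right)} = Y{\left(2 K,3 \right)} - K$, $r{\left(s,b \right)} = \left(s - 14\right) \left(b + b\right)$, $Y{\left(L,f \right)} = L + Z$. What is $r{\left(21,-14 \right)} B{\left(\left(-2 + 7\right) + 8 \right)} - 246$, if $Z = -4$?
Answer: $-2010$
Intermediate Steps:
$Y{\left(L,f \right)} = -4 + L$ ($Y{\left(L,f \right)} = L - 4 = -4 + L$)
$r{\left(s,b \right)} = 2 b \left(-14 + s\right)$ ($r{\left(s,b \right)} = \left(-14 + s\right) 2 b = 2 b \left(-14 + s\right)$)
$B{\left(K \right)} = -4 + K$ ($B{\left(K \right)} = \left(-4 + 2 K\right) - K = -4 + K$)
$r{\left(21,-14 \right)} B{\left(\left(-2 + 7\right) + 8 \right)} - 246 = 2 \left(-14\right) \left(-14 + 21\right) \left(-4 + \left(\left(-2 + 7\right) + 8\right)\right) - 246 = 2 \left(-14\right) 7 \left(-4 + \left(5 + 8\right)\right) - 246 = - 196 \left(-4 + 13\right) - 246 = \left(-196\right) 9 - 246 = -1764 - 246 = -2010$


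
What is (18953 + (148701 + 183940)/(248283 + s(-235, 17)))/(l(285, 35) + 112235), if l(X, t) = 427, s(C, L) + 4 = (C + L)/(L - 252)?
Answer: 184317632639/1095558767391 ≈ 0.16824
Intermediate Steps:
s(C, L) = -4 + (C + L)/(-252 + L) (s(C, L) = -4 + (C + L)/(L - 252) = -4 + (C + L)/(-252 + L))
(18953 + (148701 + 183940)/(248283 + s(-235, 17)))/(l(285, 35) + 112235) = (18953 + (148701 + 183940)/(248283 + (1008 - 235 - 3*17)/(-252 + 17)))/(427 + 112235) = (18953 + 332641/(248283 + (1008 - 235 - 51)/(-235)))/112662 = (18953 + 332641/(248283 - 1/235*722))*(1/112662) = (18953 + 332641/(248283 - 722/235))*(1/112662) = (18953 + 332641/(58345783/235))*(1/112662) = (18953 + 332641*(235/58345783))*(1/112662) = (18953 + 78170635/58345783)*(1/112662) = (1105905795834/58345783)*(1/112662) = 184317632639/1095558767391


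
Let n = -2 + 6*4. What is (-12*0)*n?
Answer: 0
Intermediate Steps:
n = 22 (n = -2 + 24 = 22)
(-12*0)*n = -12*0*22 = 0*22 = 0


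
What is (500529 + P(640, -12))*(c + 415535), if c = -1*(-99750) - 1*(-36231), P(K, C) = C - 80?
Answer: 275999012492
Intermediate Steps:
P(K, C) = -80 + C
c = 135981 (c = 99750 + 36231 = 135981)
(500529 + P(640, -12))*(c + 415535) = (500529 + (-80 - 12))*(135981 + 415535) = (500529 - 92)*551516 = 500437*551516 = 275999012492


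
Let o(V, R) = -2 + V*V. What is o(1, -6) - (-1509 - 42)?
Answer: 1550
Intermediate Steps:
o(V, R) = -2 + V²
o(1, -6) - (-1509 - 42) = (-2 + 1²) - (-1509 - 42) = (-2 + 1) - 1*(-1551) = -1 + 1551 = 1550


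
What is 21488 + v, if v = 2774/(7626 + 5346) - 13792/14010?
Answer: 108473335591/5048270 ≈ 21487.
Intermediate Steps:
v = -3890169/5048270 (v = 2774/12972 - 13792*1/14010 = 2774*(1/12972) - 6896/7005 = 1387/6486 - 6896/7005 = -3890169/5048270 ≈ -0.77059)
21488 + v = 21488 - 3890169/5048270 = 108473335591/5048270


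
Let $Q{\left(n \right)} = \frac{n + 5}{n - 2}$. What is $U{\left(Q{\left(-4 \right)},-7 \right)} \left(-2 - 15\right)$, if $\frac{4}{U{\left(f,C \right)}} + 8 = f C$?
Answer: $\frac{408}{41} \approx 9.9512$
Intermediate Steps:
$Q{\left(n \right)} = \frac{5 + n}{-2 + n}$
$U{\left(f,C \right)} = \frac{4}{-8 + C f}$ ($U{\left(f,C \right)} = \frac{4}{-8 + f C} = \frac{4}{-8 + C f}$)
$U{\left(Q{\left(-4 \right)},-7 \right)} \left(-2 - 15\right) = \frac{4}{-8 - 7 \frac{5 - 4}{-2 - 4}} \left(-2 - 15\right) = \frac{4}{-8 - 7 \frac{1}{-6} \cdot 1} \left(-17\right) = \frac{4}{-8 - 7 \left(\left(- \frac{1}{6}\right) 1\right)} \left(-17\right) = \frac{4}{-8 - - \frac{7}{6}} \left(-17\right) = \frac{4}{-8 + \frac{7}{6}} \left(-17\right) = \frac{4}{- \frac{41}{6}} \left(-17\right) = 4 \left(- \frac{6}{41}\right) \left(-17\right) = \left(- \frac{24}{41}\right) \left(-17\right) = \frac{408}{41}$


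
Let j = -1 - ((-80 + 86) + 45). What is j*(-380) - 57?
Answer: 19703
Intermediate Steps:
j = -52 (j = -1 - (6 + 45) = -1 - 1*51 = -1 - 51 = -52)
j*(-380) - 57 = -52*(-380) - 57 = 19760 - 57 = 19703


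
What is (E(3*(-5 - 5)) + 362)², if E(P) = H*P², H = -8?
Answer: 46758244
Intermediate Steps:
E(P) = -8*P²
(E(3*(-5 - 5)) + 362)² = (-8*9*(-5 - 5)² + 362)² = (-8*(3*(-10))² + 362)² = (-8*(-30)² + 362)² = (-8*900 + 362)² = (-7200 + 362)² = (-6838)² = 46758244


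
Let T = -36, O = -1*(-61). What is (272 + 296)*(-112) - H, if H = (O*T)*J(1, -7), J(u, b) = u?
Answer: -61420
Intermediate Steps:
O = 61
H = -2196 (H = (61*(-36))*1 = -2196*1 = -2196)
(272 + 296)*(-112) - H = (272 + 296)*(-112) - 1*(-2196) = 568*(-112) + 2196 = -63616 + 2196 = -61420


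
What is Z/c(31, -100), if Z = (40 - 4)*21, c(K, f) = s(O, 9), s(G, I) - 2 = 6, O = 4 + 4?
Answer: 189/2 ≈ 94.500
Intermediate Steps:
O = 8
s(G, I) = 8 (s(G, I) = 2 + 6 = 8)
c(K, f) = 8
Z = 756 (Z = 36*21 = 756)
Z/c(31, -100) = 756/8 = 756*(⅛) = 189/2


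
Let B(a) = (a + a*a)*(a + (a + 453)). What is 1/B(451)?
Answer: 1/276219460 ≈ 3.6203e-9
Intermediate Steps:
B(a) = (453 + 2*a)*(a + a²) (B(a) = (a + a²)*(a + (453 + a)) = (a + a²)*(453 + 2*a) = (453 + 2*a)*(a + a²))
1/B(451) = 1/(451*(453 + 2*451² + 455*451)) = 1/(451*(453 + 2*203401 + 205205)) = 1/(451*(453 + 406802 + 205205)) = 1/(451*612460) = 1/276219460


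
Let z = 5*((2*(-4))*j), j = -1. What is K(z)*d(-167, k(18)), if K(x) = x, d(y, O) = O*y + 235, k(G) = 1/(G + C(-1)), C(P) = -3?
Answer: 26864/3 ≈ 8954.7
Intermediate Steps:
k(G) = 1/(-3 + G) (k(G) = 1/(G - 3) = 1/(-3 + G))
d(y, O) = 235 + O*y
z = 40 (z = 5*((2*(-4))*(-1)) = 5*(-8*(-1)) = 5*8 = 40)
K(z)*d(-167, k(18)) = 40*(235 - 167/(-3 + 18)) = 40*(235 - 167/15) = 40*(3358/15) = 26864/3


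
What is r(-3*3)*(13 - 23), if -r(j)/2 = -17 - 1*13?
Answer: -600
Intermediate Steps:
r(j) = 60 (r(j) = -2*(-17 - 1*13) = -2*(-17 - 13) = -2*(-30) = 60)
r(-3*3)*(13 - 23) = 60*(13 - 23) = 60*(-10) = -600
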